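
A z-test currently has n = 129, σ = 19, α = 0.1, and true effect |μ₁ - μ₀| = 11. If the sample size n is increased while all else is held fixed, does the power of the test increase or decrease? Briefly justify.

Power increases: a larger n shrinks the standard error σ/√n, moving the sampling distribution under H₁ further from the critical value.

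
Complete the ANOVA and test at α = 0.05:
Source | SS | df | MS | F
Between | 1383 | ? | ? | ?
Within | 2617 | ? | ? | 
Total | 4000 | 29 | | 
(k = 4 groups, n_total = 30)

df_between = 3, df_within = 26. MS_between = 461.0, MS_within = 100.65. F = 4.58, F_crit ≈ 2.975. Reject H₀.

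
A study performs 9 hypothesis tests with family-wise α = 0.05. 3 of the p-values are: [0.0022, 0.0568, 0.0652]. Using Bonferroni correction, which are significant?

Bonferroni α = 0.05/9 = 0.00556. Significant p-values: [0.0022]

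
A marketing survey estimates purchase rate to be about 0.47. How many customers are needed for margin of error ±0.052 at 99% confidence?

n = z²p(1-p)/E² = 2.576²×0.47×0.53/0.052² = 611.3 → n = 612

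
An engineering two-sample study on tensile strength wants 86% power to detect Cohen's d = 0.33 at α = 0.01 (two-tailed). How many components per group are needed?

z_{α/2} = 2.576, z_β = Φ⁻¹(0.86) = 1.08. For small effect (d = 0.33): n per group = 2(z_{α/2} + z_β)²/d² = 2(2.576 + 1.08)²/0.33² = 245.5 → 246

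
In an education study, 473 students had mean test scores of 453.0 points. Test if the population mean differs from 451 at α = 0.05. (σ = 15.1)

z = (x̄ - μ₀)/(σ/√n) = (453.0 - 451)/(15.1/√473) = 2.881. Critical value: ±1.96. Since |2.881| > 1.96, Reject H₀.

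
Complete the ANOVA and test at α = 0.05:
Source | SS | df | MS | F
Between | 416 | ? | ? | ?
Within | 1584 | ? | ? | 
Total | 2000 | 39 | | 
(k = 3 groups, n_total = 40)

df_between = 2, df_within = 37. MS_between = 208.0, MS_within = 42.81. F = 4.859, F_crit ≈ 3.252. Reject H₀.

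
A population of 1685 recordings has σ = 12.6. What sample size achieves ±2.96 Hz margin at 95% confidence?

Without FPC: n₀ = (1.96×12.6/2.96)² = 69.61. With FPC: n = n₀N/(n₀+N-1) = 66.9 → n = 67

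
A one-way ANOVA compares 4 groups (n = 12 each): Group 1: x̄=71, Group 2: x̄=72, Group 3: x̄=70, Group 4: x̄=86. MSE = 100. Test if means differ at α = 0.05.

Grand mean = 74.75. SS_between = 2049.0, MS_between = 683.0. F = 6.83, F_crit ≈ 2.816. Reject H₀.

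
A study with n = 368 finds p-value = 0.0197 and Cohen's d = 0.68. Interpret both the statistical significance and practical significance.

Statistically significant (p = 0.0197 < 0.05). Cohen's d = 0.68 indicates a medium effect size. Both statistical and practical significance should be considered.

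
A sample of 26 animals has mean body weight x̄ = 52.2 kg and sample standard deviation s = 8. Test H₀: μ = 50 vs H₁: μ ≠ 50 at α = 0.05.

t = (x̄ - μ₀)/(s/√n) = (52.2 - 50)/(8/√26) = 1.402. df = 25, critical t = ±2.06. Fail to reject H₀.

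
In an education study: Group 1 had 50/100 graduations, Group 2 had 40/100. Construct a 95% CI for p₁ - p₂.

p̂₁ = 0.5, p̂₂ = 0.4. Difference = 0.1. CI = (-0.037, 0.237)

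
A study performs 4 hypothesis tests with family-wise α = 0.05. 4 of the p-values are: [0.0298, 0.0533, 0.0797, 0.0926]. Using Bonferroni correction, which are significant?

Bonferroni α = 0.05/4 = 0.0125. None of the given p-values are significant.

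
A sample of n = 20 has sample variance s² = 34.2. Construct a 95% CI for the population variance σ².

df = 19. χ²_{0.025} = 32.852, χ²_{0.975} = 8.907. CI for σ² = ((n-1)s²/χ²_{α/2}, (n-1)s²/χ²_{1-α/2}) = (19·34.2/32.852, 19·34.2/8.907) = (19.78, 72.95)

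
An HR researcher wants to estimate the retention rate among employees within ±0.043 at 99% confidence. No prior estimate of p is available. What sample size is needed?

Conservative approach: use p = 0.5 (maximizes p(1-p) = 0.25). n = z²(0.25)/E² = 2.576²×0.25/0.043² = 897.2 → n = 898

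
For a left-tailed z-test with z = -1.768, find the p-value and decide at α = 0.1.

p = P(Z < -1.768) = Φ(-1.768) ≈ 0.0385. Since p < 0.1, reject H₀ (significant) at α = 0.1.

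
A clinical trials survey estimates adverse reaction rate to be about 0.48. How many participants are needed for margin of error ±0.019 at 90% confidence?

n = z²p(1-p)/E² = 1.645²×0.48×0.52/0.019² = 1871.0 → n = 1871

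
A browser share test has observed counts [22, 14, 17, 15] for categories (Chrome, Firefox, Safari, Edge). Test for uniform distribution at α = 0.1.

Expected = 17 each. χ² = Σ(O-E)²/E = 2.235. df = 3, critical value = 6.251. Fail to reject H₀.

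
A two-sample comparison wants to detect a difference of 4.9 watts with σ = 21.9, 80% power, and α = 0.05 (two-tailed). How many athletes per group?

n per group = 2(z_α/2 + z_β)²σ²/d² = 2×(1.96 + 0.84)²×21.9²/4.9² = 313.2 → n = 314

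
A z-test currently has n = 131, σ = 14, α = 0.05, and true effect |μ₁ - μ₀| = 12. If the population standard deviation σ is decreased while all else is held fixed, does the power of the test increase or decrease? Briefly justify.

Power increases: a smaller σ shrinks the standard error σ/√n, moving the sampling distribution under H₁ further from the critical value.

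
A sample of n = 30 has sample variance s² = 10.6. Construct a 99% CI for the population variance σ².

df = 29. χ²_{0.005} = 52.336, χ²_{0.995} = 13.121. CI for σ² = ((n-1)s²/χ²_{α/2}, (n-1)s²/χ²_{1-α/2}) = (29·10.6/52.336, 29·10.6/13.121) = (5.87, 23.43)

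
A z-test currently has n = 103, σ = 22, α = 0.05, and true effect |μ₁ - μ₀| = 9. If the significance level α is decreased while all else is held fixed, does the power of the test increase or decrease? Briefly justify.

Power decreases: a smaller α raises the critical value, so less of the H₁ sampling distribution falls in the rejection region.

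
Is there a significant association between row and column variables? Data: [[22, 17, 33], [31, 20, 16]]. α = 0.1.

χ² = 7.499. df = 2, critical = 4.605. Reject H₀. Variables are dependent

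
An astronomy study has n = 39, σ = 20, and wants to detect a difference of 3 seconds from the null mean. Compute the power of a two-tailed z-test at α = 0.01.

SE = σ/√n = 20/√39 = 3.203. Non-centrality λ = d/SE = 3/3.203 = 0.937. Power ≈ Φ(λ - z_{α/2}) = Φ(0.937 - 2.576) = Φ(-1.639) = 0.051.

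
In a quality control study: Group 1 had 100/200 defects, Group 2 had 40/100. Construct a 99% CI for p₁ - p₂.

p̂₁ = 0.5, p̂₂ = 0.4. Difference = 0.1. CI = (-0.056, 0.256)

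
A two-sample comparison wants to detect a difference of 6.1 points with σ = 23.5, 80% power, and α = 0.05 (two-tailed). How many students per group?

n per group = 2(z_α/2 + z_β)²σ²/d² = 2×(1.96 + 0.84)²×23.5²/6.1² = 232.7 → n = 233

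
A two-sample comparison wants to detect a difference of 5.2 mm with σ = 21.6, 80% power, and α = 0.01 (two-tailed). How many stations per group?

n per group = 2(z_α/2 + z_β)²σ²/d² = 2×(2.576 + 0.84)²×21.6²/5.2² = 402.7 → n = 403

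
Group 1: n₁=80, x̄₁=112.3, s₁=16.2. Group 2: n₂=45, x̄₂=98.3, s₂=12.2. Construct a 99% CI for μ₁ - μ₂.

Difference = 14.0. SE = √(16.2²/80 + 12.2²/45) = 2.567. CI = (7.39, 20.61)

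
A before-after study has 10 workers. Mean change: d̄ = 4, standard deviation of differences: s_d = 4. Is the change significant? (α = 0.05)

t = d̄/(s_d/√n) = 4/(4/√10) = 3.162. df = 9, critical t = ±2.262. Reject H₀.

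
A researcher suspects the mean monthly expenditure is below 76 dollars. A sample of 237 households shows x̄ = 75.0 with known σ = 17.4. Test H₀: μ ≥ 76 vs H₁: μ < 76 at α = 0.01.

z = -0.885. Critical value: -2.33. Fail to reject H₀.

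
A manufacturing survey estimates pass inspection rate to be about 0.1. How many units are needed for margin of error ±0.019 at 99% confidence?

n = z²p(1-p)/E² = 2.576²×0.1×0.9/0.019² = 1654.3 → n = 1655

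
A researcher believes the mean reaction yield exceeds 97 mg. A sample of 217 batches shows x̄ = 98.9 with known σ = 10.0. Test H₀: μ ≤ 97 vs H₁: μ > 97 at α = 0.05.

z = 2.799. Critical value: 1.645. Reject H₀.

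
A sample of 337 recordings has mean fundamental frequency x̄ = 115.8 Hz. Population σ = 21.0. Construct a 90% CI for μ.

CI = x̄ ± z*(σ/√n) = 115.8 ± 1.645(21.0/√337) = 115.8 ± 1.88 = (113.92, 117.68)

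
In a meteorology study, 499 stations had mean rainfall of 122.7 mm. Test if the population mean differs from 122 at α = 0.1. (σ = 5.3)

z = (x̄ - μ₀)/(σ/√n) = (122.7 - 122)/(5.3/√499) = 2.95. Critical value: ±1.645. Since |2.95| > 1.645, Reject H₀.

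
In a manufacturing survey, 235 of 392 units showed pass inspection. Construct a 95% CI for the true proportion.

p̂ = 0.599. CI = p̂ ± z*√(p̂(1-p̂)/n) = (0.551, 0.648)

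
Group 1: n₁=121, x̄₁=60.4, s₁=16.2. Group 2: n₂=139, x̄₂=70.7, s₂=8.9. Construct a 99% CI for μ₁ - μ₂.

Difference = -10.3. SE = √(16.2²/121 + 8.9²/139) = 1.655. CI = (-14.56, -6.04)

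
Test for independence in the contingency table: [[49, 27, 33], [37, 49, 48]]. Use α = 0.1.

χ² = 8.337. df = 2, critical = 4.605. Reject H₀. Variables are dependent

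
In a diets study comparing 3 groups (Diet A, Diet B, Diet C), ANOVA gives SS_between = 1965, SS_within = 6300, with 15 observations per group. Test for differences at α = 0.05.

df_between = 2, df_within = 42. F = MS_between/MS_within = 982.5/150.0 = 6.55. F_crit ≈ 3.22. Reject H₀. At least one mean differs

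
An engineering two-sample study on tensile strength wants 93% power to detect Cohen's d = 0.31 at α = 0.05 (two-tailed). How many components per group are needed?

z_{α/2} = 1.96, z_β = Φ⁻¹(0.93) = 1.476. For small effect (d = 0.31): n per group = 2(z_{α/2} + z_β)²/d² = 2(1.96 + 1.476)²/0.31² = 245.7 → 246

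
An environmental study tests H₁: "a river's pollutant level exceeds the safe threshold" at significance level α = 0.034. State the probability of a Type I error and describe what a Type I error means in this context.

P(Type I error) = α = 0.034. A Type I error is rejecting H₀ when H₀ is actually true (false positive) — here, concluding that a river's pollutant level exceeds the safe threshold when in fact this is not the case. Consequence: shutting down a compliant factory unnecessarily.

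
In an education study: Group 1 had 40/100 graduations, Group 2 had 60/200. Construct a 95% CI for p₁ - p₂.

p̂₁ = 0.4, p̂₂ = 0.3. Difference = 0.1. CI = (-0.015, 0.215)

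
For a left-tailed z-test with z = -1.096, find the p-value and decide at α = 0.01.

p = P(Z < -1.096) = Φ(-1.096) ≈ 0.1365. Since p ≥ 0.01, fail to reject H₀ (not significant) at α = 0.01.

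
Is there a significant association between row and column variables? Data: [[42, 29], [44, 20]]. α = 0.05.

χ² = 1.34. df = 1, critical = 3.841. Fail to reject H₀. No evidence of dependence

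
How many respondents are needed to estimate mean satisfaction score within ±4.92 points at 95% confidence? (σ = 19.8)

n = (z*σ/E)² = (1.96×19.8/4.92)² = 62.2 → n = 63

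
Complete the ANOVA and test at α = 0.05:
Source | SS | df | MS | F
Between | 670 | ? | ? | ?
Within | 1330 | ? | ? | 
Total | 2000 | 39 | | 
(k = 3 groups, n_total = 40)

df_between = 2, df_within = 37. MS_between = 335.0, MS_within = 35.95. F = 9.32, F_crit ≈ 3.252. Reject H₀.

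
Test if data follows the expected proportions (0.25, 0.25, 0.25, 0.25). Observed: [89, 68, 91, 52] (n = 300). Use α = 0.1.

Expected: [75.0, 75.0, 75.0, 75.0]. χ² = 13.733. df = 3, critical = 6.251. Reject H₀.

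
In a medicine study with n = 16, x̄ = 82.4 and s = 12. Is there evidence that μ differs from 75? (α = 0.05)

t = (x̄ - μ₀)/(s/√n) = (82.4 - 75)/(12/√16) = 2.467. df = 15, critical t = ±2.131. Reject H₀.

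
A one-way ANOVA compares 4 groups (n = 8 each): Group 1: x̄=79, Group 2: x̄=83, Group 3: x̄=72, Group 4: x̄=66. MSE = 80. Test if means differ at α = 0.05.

Grand mean = 75.0. SS_between = 1360.0, MS_between = 453.33. F = 5.667, F_crit ≈ 2.947. Reject H₀.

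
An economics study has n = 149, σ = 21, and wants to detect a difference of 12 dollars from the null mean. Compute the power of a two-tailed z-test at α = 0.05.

SE = σ/√n = 21/√149 = 1.72. Non-centrality λ = d/SE = 12/1.72 = 6.975. Power ≈ Φ(λ - z_{α/2}) = Φ(6.975 - 1.96) = Φ(5.015) = 1.0.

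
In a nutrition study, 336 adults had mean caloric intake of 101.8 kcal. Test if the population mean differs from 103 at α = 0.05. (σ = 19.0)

z = (x̄ - μ₀)/(σ/√n) = (101.8 - 103)/(19.0/√336) = -1.158. Critical value: ±1.96. Since |-1.158| ≤ 1.96, Fail to reject H₀.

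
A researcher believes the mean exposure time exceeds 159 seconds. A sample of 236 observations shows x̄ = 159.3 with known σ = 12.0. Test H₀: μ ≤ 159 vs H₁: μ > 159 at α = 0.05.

z = 0.384. Critical value: 1.645. Fail to reject H₀.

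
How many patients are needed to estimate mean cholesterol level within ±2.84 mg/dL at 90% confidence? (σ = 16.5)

n = (z*σ/E)² = (1.645×16.5/2.84)² = 91.3 → n = 92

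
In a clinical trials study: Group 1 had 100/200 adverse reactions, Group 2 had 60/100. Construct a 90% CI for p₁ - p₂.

p̂₁ = 0.5, p̂₂ = 0.6. Difference = -0.1. CI = (-0.199, -0.001)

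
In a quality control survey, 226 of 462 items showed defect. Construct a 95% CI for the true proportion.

p̂ = 0.489. CI = p̂ ± z*√(p̂(1-p̂)/n) = (0.444, 0.535)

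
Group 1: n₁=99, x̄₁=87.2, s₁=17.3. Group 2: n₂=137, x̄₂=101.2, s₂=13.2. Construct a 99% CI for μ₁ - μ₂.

Difference = -14.0. SE = √(17.3²/99 + 13.2²/137) = 2.072. CI = (-19.34, -8.66)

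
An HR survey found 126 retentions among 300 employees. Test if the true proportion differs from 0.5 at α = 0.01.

p̂ = 0.42, p₀ = 0.5. z = (p̂ - p₀)/√(p₀(1-p₀)/n) = -2.771. Critical: ±2.576. Reject H₀.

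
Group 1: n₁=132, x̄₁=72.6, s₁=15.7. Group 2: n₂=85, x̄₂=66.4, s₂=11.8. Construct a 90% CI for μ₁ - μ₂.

Difference = 6.2. SE = √(15.7²/132 + 11.8²/85) = 1.872. CI = (3.12, 9.28)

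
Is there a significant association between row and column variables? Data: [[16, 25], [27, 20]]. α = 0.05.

χ² = 2.974. df = 1, critical = 3.841. Fail to reject H₀. No evidence of dependence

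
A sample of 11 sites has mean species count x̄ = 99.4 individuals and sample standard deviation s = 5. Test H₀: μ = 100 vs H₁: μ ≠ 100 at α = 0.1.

t = (x̄ - μ₀)/(s/√n) = (99.4 - 100)/(5/√11) = -0.398. df = 10, critical t = ±1.812. Fail to reject H₀.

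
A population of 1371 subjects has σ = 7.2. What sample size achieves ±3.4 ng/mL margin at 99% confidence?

Without FPC: n₀ = (2.576×7.2/3.4)² = 29.758. With FPC: n = n₀N/(n₀+N-1) = 29.1 → n = 30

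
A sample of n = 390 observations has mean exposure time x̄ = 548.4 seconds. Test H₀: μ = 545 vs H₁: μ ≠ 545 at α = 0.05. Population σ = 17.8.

z = (x̄ - μ₀)/(σ/√n) = (548.4 - 545)/(17.8/√390) = 3.772. Critical value: ±1.96. Since |3.772| > 1.96, Reject H₀.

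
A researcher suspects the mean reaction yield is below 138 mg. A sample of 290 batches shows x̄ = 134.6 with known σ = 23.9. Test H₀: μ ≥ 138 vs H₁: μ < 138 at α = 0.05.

z = -2.423. Critical value: -1.645. Reject H₀.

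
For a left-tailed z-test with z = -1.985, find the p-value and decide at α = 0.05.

p = P(Z < -1.985) = Φ(-1.985) ≈ 0.0236. Since p < 0.05, reject H₀ (significant) at α = 0.05.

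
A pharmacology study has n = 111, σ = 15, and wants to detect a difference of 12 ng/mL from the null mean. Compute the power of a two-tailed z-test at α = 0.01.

SE = σ/√n = 15/√111 = 1.424. Non-centrality λ = d/SE = 12/1.424 = 8.429. Power ≈ Φ(λ - z_{α/2}) = Φ(8.429 - 2.576) = Φ(5.853) = 1.0.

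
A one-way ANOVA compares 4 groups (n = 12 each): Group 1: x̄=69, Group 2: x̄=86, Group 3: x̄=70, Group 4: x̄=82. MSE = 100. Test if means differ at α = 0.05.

Grand mean = 76.75. SS_between = 2625.0, MS_between = 875.0. F = 8.75, F_crit ≈ 2.816. Reject H₀.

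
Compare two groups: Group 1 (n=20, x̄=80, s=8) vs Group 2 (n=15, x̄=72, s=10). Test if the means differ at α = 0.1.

Pooled sp = 8.9. t = 2.631, df = 33. Critical t = ±1.692. Reject H₀.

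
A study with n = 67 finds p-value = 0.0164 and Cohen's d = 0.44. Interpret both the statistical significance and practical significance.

Statistically significant (p = 0.0164 < 0.05). Cohen's d = 0.44 indicates a small effect size. Both statistical and practical significance should be considered.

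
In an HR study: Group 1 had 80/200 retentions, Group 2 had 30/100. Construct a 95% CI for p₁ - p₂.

p̂₁ = 0.4, p̂₂ = 0.3. Difference = 0.1. CI = (-0.013, 0.213)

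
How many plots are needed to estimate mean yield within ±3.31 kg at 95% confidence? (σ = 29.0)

n = (z*σ/E)² = (1.96×29.0/3.31)² = 294.9 → n = 295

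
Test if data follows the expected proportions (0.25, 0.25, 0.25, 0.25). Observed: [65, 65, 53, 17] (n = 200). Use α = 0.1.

Expected: [50.0, 50.0, 50.0, 50.0]. χ² = 30.96. df = 3, critical = 6.251. Reject H₀.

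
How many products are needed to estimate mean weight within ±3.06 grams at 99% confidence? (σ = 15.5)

n = (z*σ/E)² = (2.576×15.5/3.06)² = 170.3 → n = 171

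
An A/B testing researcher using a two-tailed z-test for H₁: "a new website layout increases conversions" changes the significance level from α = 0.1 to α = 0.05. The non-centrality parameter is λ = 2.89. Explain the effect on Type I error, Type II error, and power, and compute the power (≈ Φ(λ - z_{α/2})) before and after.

Decreasing α from 0.1 to 0.05:
• Type I error rate decreases (α is the Type I rate by definition).
• Critical value moves from z_{α/2} = 1.645 to 1.96, so power = Φ(λ - z_{α/2}) goes from Φ(2.89 - 1.645) = 0.893 to Φ(2.89 - 1.96) = 0.824.
• Type II error rate β = 1 - power therefore increases (0.107 → 0.176).
Appropriate when false positives are costly — here, rolling out a layout that doesn't actually help — wasted engineering effort.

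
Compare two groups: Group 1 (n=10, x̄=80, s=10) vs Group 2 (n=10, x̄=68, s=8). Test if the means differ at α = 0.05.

Pooled sp = 9.06. t = 2.963, df = 18. Critical t = ±2.101. Reject H₀.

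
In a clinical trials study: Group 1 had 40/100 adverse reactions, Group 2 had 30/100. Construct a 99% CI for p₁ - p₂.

p̂₁ = 0.4, p̂₂ = 0.3. Difference = 0.1. CI = (-0.073, 0.273)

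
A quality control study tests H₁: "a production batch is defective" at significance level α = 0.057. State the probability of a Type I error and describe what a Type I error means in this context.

P(Type I error) = α = 0.057. A Type I error is rejecting H₀ when H₀ is actually true (false positive) — here, concluding that a production batch is defective when in fact this is not the case. Consequence: scrapping a good batch — wasted material and cost for no reason.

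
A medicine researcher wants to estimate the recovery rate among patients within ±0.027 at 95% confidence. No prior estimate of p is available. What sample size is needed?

Conservative approach: use p = 0.5 (maximizes p(1-p) = 0.25). n = z²(0.25)/E² = 1.96²×0.25/0.027² = 1317.4 → n = 1318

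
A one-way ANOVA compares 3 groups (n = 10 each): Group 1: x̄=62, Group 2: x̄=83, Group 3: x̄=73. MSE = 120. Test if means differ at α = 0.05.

Grand mean = 72.67. SS_between = 2206.67, MS_between = 1103.33. F = 9.194, F_crit ≈ 3.354. Reject H₀.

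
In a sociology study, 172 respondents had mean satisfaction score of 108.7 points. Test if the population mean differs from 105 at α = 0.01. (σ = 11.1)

z = (x̄ - μ₀)/(σ/√n) = (108.7 - 105)/(11.1/√172) = 4.372. Critical value: ±2.576. Since |4.372| > 2.576, Reject H₀.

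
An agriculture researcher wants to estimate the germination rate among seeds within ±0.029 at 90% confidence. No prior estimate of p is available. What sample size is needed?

Conservative approach: use p = 0.5 (maximizes p(1-p) = 0.25). n = z²(0.25)/E² = 1.645²×0.25/0.029² = 804.4 → n = 805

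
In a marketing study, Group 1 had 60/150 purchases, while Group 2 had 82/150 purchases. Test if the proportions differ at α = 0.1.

p̂₁ = 0.4, p̂₂ = 0.547, pooled p̂ = 0.473. z = -2.544. Critical: ±1.645. Reject H₀.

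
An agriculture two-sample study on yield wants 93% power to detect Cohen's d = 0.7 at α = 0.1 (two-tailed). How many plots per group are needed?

z_{α/2} = 1.645, z_β = Φ⁻¹(0.93) = 1.476. For medium effect (d = 0.7): n per group = 2(z_{α/2} + z_β)²/d² = 2(1.645 + 1.476)²/0.7² = 39.8 → 40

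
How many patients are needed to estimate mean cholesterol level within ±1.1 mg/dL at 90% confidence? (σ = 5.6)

n = (z*σ/E)² = (1.645×5.6/1.1)² = 70.1 → n = 71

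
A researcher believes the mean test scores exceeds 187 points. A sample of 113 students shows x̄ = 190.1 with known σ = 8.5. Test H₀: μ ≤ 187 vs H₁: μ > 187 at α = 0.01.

z = 3.877. Critical value: 2.33. Reject H₀.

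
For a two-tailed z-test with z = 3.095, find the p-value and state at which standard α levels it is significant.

p = 2·P(Z > |3.095|) = 2·(1 - Φ(3.095)) ≈ 0.002. Significant at α = 0.1; Significant at α = 0.05; Significant at α = 0.01.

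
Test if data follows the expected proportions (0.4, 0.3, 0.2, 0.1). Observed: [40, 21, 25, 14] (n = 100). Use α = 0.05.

Expected: [40.0, 30.0, 20.0, 10.0]. χ² = 5.55. df = 3, critical = 7.815. Fail to reject H₀.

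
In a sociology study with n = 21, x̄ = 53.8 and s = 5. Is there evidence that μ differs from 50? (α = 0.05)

t = (x̄ - μ₀)/(s/√n) = (53.8 - 50)/(5/√21) = 3.483. df = 20, critical t = ±2.086. Reject H₀.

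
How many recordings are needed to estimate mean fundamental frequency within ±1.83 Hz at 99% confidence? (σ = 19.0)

n = (z*σ/E)² = (2.576×19.0/1.83)² = 715.3 → n = 716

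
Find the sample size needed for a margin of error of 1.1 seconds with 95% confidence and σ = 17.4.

n = (z*σ/E)² = (1.96×17.4/1.1)² = 961.2 → n = 962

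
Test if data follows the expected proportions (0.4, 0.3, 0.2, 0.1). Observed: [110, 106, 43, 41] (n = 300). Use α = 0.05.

Expected: [120.0, 90.0, 60.0, 30.0]. χ² = 12.528. df = 3, critical = 7.815. Reject H₀.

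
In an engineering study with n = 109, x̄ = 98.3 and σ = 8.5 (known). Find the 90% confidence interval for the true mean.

CI = x̄ ± z*(σ/√n) = 98.3 ± 1.645(8.5/√109) = 98.3 ± 1.34 = (96.96, 99.64)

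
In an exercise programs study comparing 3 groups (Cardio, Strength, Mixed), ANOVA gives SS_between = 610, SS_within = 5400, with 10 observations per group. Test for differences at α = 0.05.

df_between = 2, df_within = 27. F = MS_between/MS_within = 305.0/200.0 = 1.525. F_crit ≈ 3.354. Fail to reject H₀.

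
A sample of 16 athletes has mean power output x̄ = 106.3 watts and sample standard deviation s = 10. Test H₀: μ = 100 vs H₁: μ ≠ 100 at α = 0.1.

t = (x̄ - μ₀)/(s/√n) = (106.3 - 100)/(10/√16) = 2.52. df = 15, critical t = ±1.753. Reject H₀.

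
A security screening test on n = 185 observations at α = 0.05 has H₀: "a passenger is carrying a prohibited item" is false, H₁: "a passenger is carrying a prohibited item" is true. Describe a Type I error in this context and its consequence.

Type I error: rejecting H₀ when it is true — concluding that a passenger is carrying a prohibited item when in fact it is not. Consequence: detaining an innocent passenger — delay and inconvenience.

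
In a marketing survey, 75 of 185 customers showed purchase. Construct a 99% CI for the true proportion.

p̂ = 0.405. CI = p̂ ± z*√(p̂(1-p̂)/n) = (0.312, 0.498)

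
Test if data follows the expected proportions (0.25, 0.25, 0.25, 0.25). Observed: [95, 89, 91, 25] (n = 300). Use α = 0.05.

Expected: [75.0, 75.0, 75.0, 75.0]. χ² = 44.693. df = 3, critical = 7.815. Reject H₀.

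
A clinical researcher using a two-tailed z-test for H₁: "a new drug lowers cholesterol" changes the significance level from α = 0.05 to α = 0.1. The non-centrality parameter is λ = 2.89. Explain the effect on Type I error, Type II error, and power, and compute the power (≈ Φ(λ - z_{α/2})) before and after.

Increasing α from 0.05 to 0.1:
• Type I error rate increases (α is the Type I rate by definition).
• Critical value moves from z_{α/2} = 1.96 to 1.645, so power = Φ(λ - z_{α/2}) goes from Φ(2.89 - 1.96) = 0.824 to Φ(2.89 - 1.645) = 0.893.
• Type II error rate β = 1 - power therefore decreases (0.176 → 0.107).
Appropriate when false negatives are costly — here, shelving an effective drug — patients miss out on a treatment that would have helped.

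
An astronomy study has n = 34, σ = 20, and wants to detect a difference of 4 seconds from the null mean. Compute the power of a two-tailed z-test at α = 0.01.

SE = σ/√n = 20/√34 = 3.43. Non-centrality λ = d/SE = 4/3.43 = 1.166. Power ≈ Φ(λ - z_{α/2}) = Φ(1.166 - 2.576) = Φ(-1.41) = 0.079.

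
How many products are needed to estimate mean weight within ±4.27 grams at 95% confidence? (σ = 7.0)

n = (z*σ/E)² = (1.96×7.0/4.27)² = 10.3 → n = 11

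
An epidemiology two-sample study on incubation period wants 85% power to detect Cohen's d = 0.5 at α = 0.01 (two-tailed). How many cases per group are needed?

z_{α/2} = 2.576, z_β = Φ⁻¹(0.85) = 1.036. For medium effect (d = 0.5): n per group = 2(z_{α/2} + z_β)²/d² = 2(2.576 + 1.036)²/0.5² = 104.4 → 105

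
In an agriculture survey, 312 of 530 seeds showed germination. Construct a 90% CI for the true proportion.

p̂ = 0.589. CI = p̂ ± z*√(p̂(1-p̂)/n) = (0.554, 0.624)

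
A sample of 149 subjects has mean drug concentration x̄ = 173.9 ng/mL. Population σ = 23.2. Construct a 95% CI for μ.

CI = x̄ ± z*(σ/√n) = 173.9 ± 1.96(23.2/√149) = 173.9 ± 3.73 = (170.17, 177.63)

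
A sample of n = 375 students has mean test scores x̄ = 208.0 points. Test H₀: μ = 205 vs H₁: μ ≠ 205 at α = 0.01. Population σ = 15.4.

z = (x̄ - μ₀)/(σ/√n) = (208.0 - 205)/(15.4/√375) = 3.772. Critical value: ±2.576. Since |3.772| > 2.576, Reject H₀.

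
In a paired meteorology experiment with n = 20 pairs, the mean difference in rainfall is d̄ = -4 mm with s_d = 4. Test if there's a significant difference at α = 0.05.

t = d̄/(s_d/√n) = -4/(4/√20) = -4.472. df = 19, critical t = ±2.093. Reject H₀.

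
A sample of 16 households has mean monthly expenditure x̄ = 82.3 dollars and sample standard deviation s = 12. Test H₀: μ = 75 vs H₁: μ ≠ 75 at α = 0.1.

t = (x̄ - μ₀)/(s/√n) = (82.3 - 75)/(12/√16) = 2.433. df = 15, critical t = ±1.753. Reject H₀.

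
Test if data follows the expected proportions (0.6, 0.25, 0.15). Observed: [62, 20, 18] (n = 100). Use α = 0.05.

Expected: [60.0, 25.0, 15.0]. χ² = 1.667. df = 2, critical = 5.991. Fail to reject H₀.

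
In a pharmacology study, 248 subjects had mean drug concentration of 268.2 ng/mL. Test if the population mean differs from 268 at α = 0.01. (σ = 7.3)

z = (x̄ - μ₀)/(σ/√n) = (268.2 - 268)/(7.3/√248) = 0.431. Critical value: ±2.576. Since |0.431| ≤ 2.576, Fail to reject H₀.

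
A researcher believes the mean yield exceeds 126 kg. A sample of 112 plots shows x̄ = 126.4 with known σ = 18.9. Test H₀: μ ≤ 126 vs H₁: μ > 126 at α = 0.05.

z = 0.224. Critical value: 1.645. Fail to reject H₀.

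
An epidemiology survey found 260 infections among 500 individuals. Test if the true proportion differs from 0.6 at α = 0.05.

p̂ = 0.52, p₀ = 0.6. z = (p̂ - p₀)/√(p₀(1-p₀)/n) = -3.651. Critical: ±1.96. Reject H₀.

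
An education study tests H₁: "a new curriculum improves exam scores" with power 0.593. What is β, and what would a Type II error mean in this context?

β = 1 - power = 1 - 0.593 = 0.407. A Type II error is failing to reject H₀ when H₀ is false (false negative) — here, failing to conclude that a new curriculum improves exam scores when in fact it is true. Consequence: keeping the old curriculum when the new one would have helped students.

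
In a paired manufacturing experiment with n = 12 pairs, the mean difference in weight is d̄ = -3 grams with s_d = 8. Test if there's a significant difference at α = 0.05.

t = d̄/(s_d/√n) = -3/(8/√12) = -1.299. df = 11, critical t = ±2.201. Fail to reject H₀.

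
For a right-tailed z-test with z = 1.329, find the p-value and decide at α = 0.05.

p = P(Z > 1.329) = 1 - Φ(1.329) ≈ 0.0919. Since p ≥ 0.05, fail to reject H₀ (not significant) at α = 0.05.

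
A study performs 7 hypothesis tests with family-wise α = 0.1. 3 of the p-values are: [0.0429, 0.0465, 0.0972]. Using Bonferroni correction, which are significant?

Bonferroni α = 0.1/7 = 0.01429. None of the given p-values are significant.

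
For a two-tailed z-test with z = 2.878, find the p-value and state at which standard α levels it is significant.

p = 2·P(Z > |2.878|) = 2·(1 - Φ(2.878)) ≈ 0.004. Significant at α = 0.1; Significant at α = 0.05; Significant at α = 0.01.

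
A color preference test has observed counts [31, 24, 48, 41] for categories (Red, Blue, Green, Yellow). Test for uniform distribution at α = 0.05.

Expected = 36 each. χ² = Σ(O-E)²/E = 9.389. df = 3, critical value = 7.815. Reject H₀.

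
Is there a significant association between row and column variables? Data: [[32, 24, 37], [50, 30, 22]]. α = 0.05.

χ² = 8.033. df = 2, critical = 5.991. Reject H₀. Variables are dependent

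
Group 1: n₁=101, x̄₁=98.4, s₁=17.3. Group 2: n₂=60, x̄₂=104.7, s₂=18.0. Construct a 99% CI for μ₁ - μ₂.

Difference = -6.3. SE = √(17.3²/101 + 18.0²/60) = 2.892. CI = (-13.75, 1.15)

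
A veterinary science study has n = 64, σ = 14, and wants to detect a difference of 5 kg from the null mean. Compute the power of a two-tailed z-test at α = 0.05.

SE = σ/√n = 14/√64 = 1.75. Non-centrality λ = d/SE = 5/1.75 = 2.857. Power ≈ Φ(λ - z_{α/2}) = Φ(2.857 - 1.96) = Φ(0.897) = 0.815.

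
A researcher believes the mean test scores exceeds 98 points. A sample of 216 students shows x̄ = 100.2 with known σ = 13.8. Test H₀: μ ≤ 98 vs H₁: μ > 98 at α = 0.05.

z = 2.343. Critical value: 1.645. Reject H₀.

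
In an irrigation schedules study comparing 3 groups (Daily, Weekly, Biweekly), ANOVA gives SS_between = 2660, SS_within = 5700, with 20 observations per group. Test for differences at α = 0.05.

df_between = 2, df_within = 57. F = MS_between/MS_within = 1330.0/100.0 = 13.3. F_crit ≈ 3.159. Reject H₀. At least one mean differs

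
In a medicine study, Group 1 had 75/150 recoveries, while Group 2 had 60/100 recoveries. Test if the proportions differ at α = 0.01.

p̂₁ = 0.5, p̂₂ = 0.6, pooled p̂ = 0.54. z = -1.554. Critical: ±2.576. Fail to reject H₀.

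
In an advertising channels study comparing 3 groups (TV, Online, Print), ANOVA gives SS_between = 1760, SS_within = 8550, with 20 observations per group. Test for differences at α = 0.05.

df_between = 2, df_within = 57. F = MS_between/MS_within = 880.0/150.0 = 5.867. F_crit ≈ 3.159. Reject H₀. At least one mean differs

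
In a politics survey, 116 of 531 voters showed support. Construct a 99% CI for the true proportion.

p̂ = 0.218. CI = p̂ ± z*√(p̂(1-p̂)/n) = (0.172, 0.265)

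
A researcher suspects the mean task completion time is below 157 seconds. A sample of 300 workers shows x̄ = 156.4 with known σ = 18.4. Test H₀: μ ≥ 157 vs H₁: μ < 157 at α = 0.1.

z = -0.565. Critical value: -1.28. Fail to reject H₀.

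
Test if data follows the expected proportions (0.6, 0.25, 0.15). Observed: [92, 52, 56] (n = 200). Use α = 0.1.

Expected: [120.0, 50.0, 30.0]. χ² = 29.147. df = 2, critical = 4.605. Reject H₀.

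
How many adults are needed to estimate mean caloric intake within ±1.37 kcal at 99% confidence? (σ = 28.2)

n = (z*σ/E)² = (2.576×28.2/1.37)² = 2811.6 → n = 2812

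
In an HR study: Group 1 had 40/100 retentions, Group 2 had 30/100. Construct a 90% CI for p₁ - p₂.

p̂₁ = 0.4, p̂₂ = 0.3. Difference = 0.1. CI = (-0.01, 0.21)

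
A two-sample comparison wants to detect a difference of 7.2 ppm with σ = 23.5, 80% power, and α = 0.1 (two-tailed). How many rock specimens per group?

n per group = 2(z_α/2 + z_β)²σ²/d² = 2×(1.645 + 0.84)²×23.5²/7.2² = 131.6 → n = 132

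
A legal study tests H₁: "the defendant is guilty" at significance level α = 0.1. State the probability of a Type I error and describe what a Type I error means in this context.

P(Type I error) = α = 0.1. A Type I error is rejecting H₀ when H₀ is actually true (false positive) — here, concluding that the defendant is guilty when in fact this is not the case. Consequence: convicting an innocent person.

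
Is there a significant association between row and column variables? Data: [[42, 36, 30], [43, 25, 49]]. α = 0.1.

χ² = 6.215. df = 2, critical = 4.605. Reject H₀. Variables are dependent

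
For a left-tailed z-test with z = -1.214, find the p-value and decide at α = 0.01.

p = P(Z < -1.214) = Φ(-1.214) ≈ 0.1124. Since p ≥ 0.01, fail to reject H₀ (not significant) at α = 0.01.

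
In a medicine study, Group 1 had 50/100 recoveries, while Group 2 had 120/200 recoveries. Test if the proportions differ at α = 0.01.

p̂₁ = 0.5, p̂₂ = 0.6, pooled p̂ = 0.567. z = -1.648. Critical: ±2.576. Fail to reject H₀.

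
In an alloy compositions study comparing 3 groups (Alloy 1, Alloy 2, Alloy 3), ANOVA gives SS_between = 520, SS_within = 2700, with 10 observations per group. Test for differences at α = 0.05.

df_between = 2, df_within = 27. F = MS_between/MS_within = 260.0/100.0 = 2.6. F_crit ≈ 3.354. Fail to reject H₀.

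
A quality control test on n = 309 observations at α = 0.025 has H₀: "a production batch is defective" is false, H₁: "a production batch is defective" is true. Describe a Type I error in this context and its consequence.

Type I error: rejecting H₀ when it is true — concluding that a production batch is defective when in fact it is not. Consequence: scrapping a good batch — wasted material and cost for no reason.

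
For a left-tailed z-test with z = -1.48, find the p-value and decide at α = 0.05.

p = P(Z < -1.48) = Φ(-1.48) ≈ 0.0694. Since p ≥ 0.05, fail to reject H₀ (not significant) at α = 0.05.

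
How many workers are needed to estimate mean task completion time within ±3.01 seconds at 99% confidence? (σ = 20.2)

n = (z*σ/E)² = (2.576×20.2/3.01)² = 298.9 → n = 299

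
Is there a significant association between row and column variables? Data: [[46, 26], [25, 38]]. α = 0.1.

χ² = 7.896. df = 1, critical = 2.706. Reject H₀. Variables are dependent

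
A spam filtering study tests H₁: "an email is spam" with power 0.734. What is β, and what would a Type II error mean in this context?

β = 1 - power = 1 - 0.734 = 0.266. A Type II error is failing to reject H₀ when H₀ is false (false negative) — here, failing to conclude that an email is spam when in fact it is true. Consequence: a spam email lands in the inbox.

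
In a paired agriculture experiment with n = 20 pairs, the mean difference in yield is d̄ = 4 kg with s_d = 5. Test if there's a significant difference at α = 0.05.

t = d̄/(s_d/√n) = 4/(5/√20) = 3.578. df = 19, critical t = ±2.093. Reject H₀.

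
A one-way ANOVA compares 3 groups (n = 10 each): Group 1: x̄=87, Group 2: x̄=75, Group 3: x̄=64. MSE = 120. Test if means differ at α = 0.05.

Grand mean = 75.33. SS_between = 2646.67, MS_between = 1323.33. F = 11.028, F_crit ≈ 3.354. Reject H₀.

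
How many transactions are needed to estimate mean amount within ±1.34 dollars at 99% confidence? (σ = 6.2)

n = (z*σ/E)² = (2.576×6.2/1.34)² = 142.1 → n = 143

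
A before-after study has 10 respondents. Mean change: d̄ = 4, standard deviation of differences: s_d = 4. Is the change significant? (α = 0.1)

t = d̄/(s_d/√n) = 4/(4/√10) = 3.162. df = 9, critical t = ±1.833. Reject H₀.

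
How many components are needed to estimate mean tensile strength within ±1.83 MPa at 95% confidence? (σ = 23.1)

n = (z*σ/E)² = (1.96×23.1/1.83)² = 612.1 → n = 613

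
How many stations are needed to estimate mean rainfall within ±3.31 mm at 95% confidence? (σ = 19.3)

n = (z*σ/E)² = (1.96×19.3/3.31)² = 130.6 → n = 131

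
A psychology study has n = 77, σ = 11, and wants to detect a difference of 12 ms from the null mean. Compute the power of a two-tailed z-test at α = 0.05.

SE = σ/√n = 11/√77 = 1.254. Non-centrality λ = d/SE = 12/1.254 = 9.573. Power ≈ Φ(λ - z_{α/2}) = Φ(9.573 - 1.96) = Φ(7.613) = 1.0.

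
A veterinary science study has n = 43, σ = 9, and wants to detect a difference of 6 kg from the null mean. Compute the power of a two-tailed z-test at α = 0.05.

SE = σ/√n = 9/√43 = 1.372. Non-centrality λ = d/SE = 6/1.372 = 4.372. Power ≈ Φ(λ - z_{α/2}) = Φ(4.372 - 1.96) = Φ(2.412) = 0.992.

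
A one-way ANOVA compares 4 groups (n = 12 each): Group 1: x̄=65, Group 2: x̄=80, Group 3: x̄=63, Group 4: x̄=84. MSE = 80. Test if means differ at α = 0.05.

Grand mean = 73.0. SS_between = 4008.0, MS_between = 1336.0. F = 16.7, F_crit ≈ 2.816. Reject H₀.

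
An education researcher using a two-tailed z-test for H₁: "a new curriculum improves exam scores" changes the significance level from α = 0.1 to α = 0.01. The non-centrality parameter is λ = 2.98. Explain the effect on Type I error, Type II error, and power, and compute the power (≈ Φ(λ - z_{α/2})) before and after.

Decreasing α from 0.1 to 0.01:
• Type I error rate decreases (α is the Type I rate by definition).
• Critical value moves from z_{α/2} = 1.645 to 2.576, so power = Φ(λ - z_{α/2}) goes from Φ(2.98 - 1.645) = 0.909 to Φ(2.98 - 2.576) = 0.657.
• Type II error rate β = 1 - power therefore increases (0.091 → 0.343).
Appropriate when false positives are costly — here, adopting a curriculum that gives no real benefit — disruption for nothing.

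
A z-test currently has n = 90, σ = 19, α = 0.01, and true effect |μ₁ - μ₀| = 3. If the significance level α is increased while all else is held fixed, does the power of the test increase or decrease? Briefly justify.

Power increases: a larger α lowers the critical value, so more of the H₁ sampling distribution falls in the rejection region.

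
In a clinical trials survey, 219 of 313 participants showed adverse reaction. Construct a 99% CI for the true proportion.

p̂ = 0.7. CI = p̂ ± z*√(p̂(1-p̂)/n) = (0.633, 0.766)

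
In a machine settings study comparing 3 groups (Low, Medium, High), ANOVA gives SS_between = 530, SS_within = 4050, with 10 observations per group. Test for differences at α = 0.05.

df_between = 2, df_within = 27. F = MS_between/MS_within = 265.0/150.0 = 1.767. F_crit ≈ 3.354. Fail to reject H₀.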